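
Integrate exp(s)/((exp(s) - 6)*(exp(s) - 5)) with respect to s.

log(exp(s) - 6) - log(exp(s) - 5) + C

Let u = e^s, du = e^s ds.
The integral becomes ∫ du/((u-5)(u-6)); decompose into partial fractions.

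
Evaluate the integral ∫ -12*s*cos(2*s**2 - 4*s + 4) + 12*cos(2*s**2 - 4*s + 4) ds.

Let u = 2*s**2 - 4*s + 4, so du = (4*s - 4) ds.
Rewriting, the integral becomes -3·∫ cos(u) du = -3·sin(u).
Substituting back, u = 2*s**2 - 4*s + 4.

-3*sin(2*s**2 - 4*s + 4) + C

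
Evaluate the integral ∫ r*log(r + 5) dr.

r**2*log(r + 5)/2 - r**2/4 + 5*r/2 - 25*log(r + 5)/2 + C

Use integration by parts with u = log(r + 5), dv = r dr.
Then du = 1/(r + 5) dr and v = r**2/2.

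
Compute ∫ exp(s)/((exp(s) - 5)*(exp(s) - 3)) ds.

log(exp(s) - 5)/2 - log(exp(s) - 3)/2 + C

Let u = e^s, du = e^s ds.
The integral becomes ∫ du/((u-5)(u-3)); decompose into partial fractions.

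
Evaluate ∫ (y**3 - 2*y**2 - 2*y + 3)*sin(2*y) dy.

-y**3*cos(2*y)/2 + 3*y**2*sin(2*y)/4 + y**2*cos(2*y) - y*sin(2*y) + 7*y*cos(2*y)/4 - 7*sin(2*y)/8 - 2*cos(2*y) + C

Use integration by parts with u = y**3 - 2*y**2 - 2*y + 3, dv = sin(2*y) dy, so v = -cos(2*y)/2.
Apply parts 3 times (tabular method): alternate signs, differentiate u down to 0, integrate dv up.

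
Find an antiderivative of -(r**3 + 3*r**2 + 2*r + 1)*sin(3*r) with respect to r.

r**3*cos(3*r)/3 - r**2*sin(3*r)/3 + r**2*cos(3*r) - 2*r*sin(3*r)/3 + 4*r*cos(3*r)/9 - 4*sin(3*r)/27 + cos(3*r)/9 + C

Use integration by parts with u = r**3 + 3*r**2 + 2*r + 1, dv = -sin(3*r) dr, so v = cos(3*r)/3.
Apply parts 3 times (tabular method): alternate signs, differentiate u down to 0, integrate dv up.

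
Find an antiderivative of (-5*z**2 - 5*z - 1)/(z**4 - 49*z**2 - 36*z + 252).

Factor the denominator: (z - 7)*(z - 2)*(z + 3)*(z + 6).
Partial-fraction decomposition: 151/(312*(z + 6)) - 31/(150*(z + 3)) + 31/(200*(z - 2)) - 281/(650*(z - 7)).
Integrate each term: A/(z−a) contributes A·log|z−a|.

-281*log(z - 7)/650 + 31*log(z - 2)/200 - 31*log(z + 3)/150 + 151*log(z + 6)/312 + C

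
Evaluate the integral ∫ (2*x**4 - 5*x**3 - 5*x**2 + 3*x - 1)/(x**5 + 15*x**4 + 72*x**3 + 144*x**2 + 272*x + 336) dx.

9*log(x + 2)/32 - 3473*log(x + 6)/160 + 1250*log(x + 7)/53 - 339*log(x**2 + 4)/4240 + 889*atan(x/2)/4240 + C

Factor the denominator: (x + 2)*(x + 6)*(x + 7)*(x**2 + 4).
Partial-fraction decomposition: -(339*x - 889)/(2120*(x**2 + 4)) + 1250/(53*(x + 7)) - 3473/(160*(x + 6)) + 9/(32*(x + 2)).
Integrate each term; A/(x−a) gives A·log|x−a|; the (Bx+D)/(x²+p²) term gives a log and an atan.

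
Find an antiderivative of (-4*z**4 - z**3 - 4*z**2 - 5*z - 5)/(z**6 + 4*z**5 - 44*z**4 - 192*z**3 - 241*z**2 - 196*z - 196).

-10183*log(z - 7)/56700 - 3571*log(z + 2)/10125 + 9427*log(z + 7)/17500 - 2*log(z**2 + 1)/625 + 31*atan(z)/1250 - 67/(225*z + 450) + C

Factor the denominator: (z - 7)*(z + 2)**2*(z + 7)*(z**2 + 1).
Partial-fraction decomposition: -(8*z - 31)/(1250*(z**2 + 1)) + 9427/(17500*(z + 7)) - 3571/(10125*(z + 2)) + 67/(225*(z + 2)**2) - 10183/(56700*(z - 7)).
Integrate each term; A/(z−a) gives A·log|z−a|; the (Bz+D)/(z²+p²) term gives a log and an atan.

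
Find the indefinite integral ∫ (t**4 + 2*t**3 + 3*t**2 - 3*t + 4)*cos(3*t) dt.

t**4*sin(3*t)/3 + 2*t**3*sin(3*t)/3 + 4*t**3*cos(3*t)/9 + 5*t**2*sin(3*t)/9 + 2*t**2*cos(3*t)/3 - 13*t*sin(3*t)/9 + 10*t*cos(3*t)/27 + 98*sin(3*t)/81 - 13*cos(3*t)/27 + C

Use integration by parts with u = t**4 + 2*t**3 + 3*t**2 - 3*t + 4, dv = cos(3*t) dt, so v = sin(3*t)/3.
Apply parts 4 times (tabular method): alternate signs, differentiate u down to 0, integrate dv up.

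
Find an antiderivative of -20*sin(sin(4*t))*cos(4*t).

Let u = sin(4*t), so du = (4*cos(4*t)) dt.
Rewriting, the integral becomes -5·∫ sin(u) du = -5·-cos(u).
Substituting back, u = sin(4*t).

5*cos(sin(4*t)) + C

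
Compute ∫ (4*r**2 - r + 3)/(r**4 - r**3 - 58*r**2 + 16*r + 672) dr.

Factor the denominator: (r - 7)*(r - 4)*(r + 4)*(r + 6).
Partial-fraction decomposition: -153/(260*(r + 6)) + 71/(176*(r + 4)) - 21/(80*(r - 4)) + 64/(143*(r - 7)).
Integrate each term: A/(r−a) contributes A·log|r−a|.

64*log(r - 7)/143 - 21*log(r - 4)/80 + 71*log(r + 4)/176 - 153*log(r + 6)/260 + C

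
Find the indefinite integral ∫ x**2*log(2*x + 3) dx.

Use integration by parts with u = log(2*x + 3), dv = x**2 dx.
Then du = 2/(2*x + 3) dx and v = x**3/3.

x**3*log(2*x + 3)/3 - x**3/9 + x**2/4 - 3*x/4 + 9*log(2*x + 3)/8 + C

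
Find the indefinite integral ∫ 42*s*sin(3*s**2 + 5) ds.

-7*cos(3*s**2 + 5) + C

Let u = 3*s**2 + 5, so du = (6*s) ds.
Rewriting, the integral becomes 7·∫ sin(u) du = 7·-cos(u).
Substituting back, u = 3*s**2 + 5.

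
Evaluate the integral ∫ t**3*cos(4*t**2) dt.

Let u = t², du = 2t dt; rewrite as (1/2)∫ u^1·cos(4u) du.
Now integrate by parts 1 time.

t**2*sin(4*t**2)/8 + cos(4*t**2)/32 + C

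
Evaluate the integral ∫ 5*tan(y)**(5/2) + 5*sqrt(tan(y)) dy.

10*tan(y)**(3/2)/3 + C

Let u = tan(y), so du = (tan(y)**2 + 1) dy.
Rewriting, the integral becomes 5·∫ √u du = 5·(2/3)u^(3/2).
Substituting back, u = tan(y).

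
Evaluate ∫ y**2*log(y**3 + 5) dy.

Let u = y**3 + 5, so du = (3*y**2) dy.
The integral becomes (1/3)·∫ log(u) du; integrate by parts with u′=log(u), dv′=du.

y**3*log(y**3 + 5)/3 - y**3/3 + 5*log(y**3 + 5)/3 + C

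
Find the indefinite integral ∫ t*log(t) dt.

Use integration by parts with u = log(t), dv = t dt.
Then du = 1/t dt and v = t**2/2.

t**2*log(t)/2 - t**2/4 + C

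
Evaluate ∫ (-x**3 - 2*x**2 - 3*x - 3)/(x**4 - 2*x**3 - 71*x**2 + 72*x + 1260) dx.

Factor the denominator: (x - 7)*(x - 6)*(x + 5)*(x + 6).
Partial-fraction decomposition: -53/(52*(x + 6)) + 29/(44*(x + 5)) + 103/(44*(x - 6)) - 155/(52*(x - 7)).
Integrate each term: A/(x−a) contributes A·log|x−a|.

-155*log(x - 7)/52 + 103*log(x - 6)/44 + 29*log(x + 5)/44 - 53*log(x + 6)/52 + C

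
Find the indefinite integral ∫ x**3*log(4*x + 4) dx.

x**4*log(4*x + 4)/4 - x**4/16 + x**3/12 - x**2/8 + x/4 - log(x + 1)/4 + C

Use integration by parts with u = log(4*x + 4), dv = x**3 dx.
Then du = 4/(4*x + 4) dx and v = x**4/4.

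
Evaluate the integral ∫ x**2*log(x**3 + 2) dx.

x**3*log(x**3 + 2)/3 - x**3/3 + 2*log(x**3 + 2)/3 + C

Let u = x**3 + 2, so du = (3*x**2) dx.
The integral becomes (1/3)·∫ log(u) du; integrate by parts with u′=log(u), dv′=du.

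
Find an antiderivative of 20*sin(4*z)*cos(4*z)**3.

Let u = cos(4*z), so du = (-4*sin(4*z)) dz.
Rewriting, the integral becomes -5·∫ u^3 du = -5·u^4/4.
Substituting back, u = cos(4*z).

-5*cos(4*z)**4/4 + C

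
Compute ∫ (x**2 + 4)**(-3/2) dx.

Substitute x = 2·tan(θ), so dx = 2·sec(θ)^2 dθ and the radical becomes sqrt(x**2 + 4) = 2·sec(θ) by the Pythagorean identity.
Integrate the resulting trig expression in θ, then back-substitute tan(θ) = x/2, sec(θ) = sqrt(x**2 + 4)/2 (absorbing any constant into C).

x/(4*sqrt(x**2 + 4)) + C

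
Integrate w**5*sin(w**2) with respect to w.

-w**4*cos(w**2)/2 + w**2*sin(w**2) + cos(w**2) + C

Let u = w², du = 2w dw; rewrite as (1/2)∫ u^2·sin(1u) du.
Now integrate by parts 2 times.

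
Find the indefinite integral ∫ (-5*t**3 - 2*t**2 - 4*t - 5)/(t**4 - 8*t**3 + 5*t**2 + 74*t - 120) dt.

Factor the denominator: (t - 5)*(t - 4)*(t - 2)*(t + 3).
Partial-fraction decomposition: -31/(70*(t + 3)) - 61/(30*(t - 2)) + 373/(14*(t - 4)) - 175/(6*(t - 5)).
Integrate each term: A/(t−a) contributes A·log|t−a|.

-175*log(t - 5)/6 + 373*log(t - 4)/14 - 61*log(t - 2)/30 - 31*log(t + 3)/70 + C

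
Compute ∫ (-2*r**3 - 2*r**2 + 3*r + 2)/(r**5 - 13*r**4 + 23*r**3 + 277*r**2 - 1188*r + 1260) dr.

Factor the denominator: (r - 7)*(r - 6)*(r - 3)*(r - 2)*(r + 5).
Partial-fraction decomposition: 17/(672*(r + 5)) + 4/(35*(r - 2)) - 61/(96*(r - 3)) + 11/(3*(r - 6)) - 761/(240*(r - 7)).
Integrate each term: A/(r−a) contributes A·log|r−a|.

-761*log(r - 7)/240 + 11*log(r - 6)/3 - 61*log(r - 3)/96 + 4*log(r - 2)/35 + 17*log(r + 5)/672 + C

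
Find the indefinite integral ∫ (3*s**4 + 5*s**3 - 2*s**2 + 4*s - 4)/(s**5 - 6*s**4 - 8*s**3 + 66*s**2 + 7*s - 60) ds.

Factor the denominator: (s - 5)*(s - 4)*(s - 1)*(s + 1)*(s + 3).
Partial-fraction decomposition: 37/(224*(s + 3)) + 1/(10*(s + 1)) + 1/(16*(s - 1)) - 356/(35*(s - 4)) + 411/(32*(s - 5)).
Integrate each term: A/(s−a) contributes A·log|s−a|.

411*log(s - 5)/32 - 356*log(s - 4)/35 + log(s - 1)/16 + log(s + 1)/10 + 37*log(s + 3)/224 + C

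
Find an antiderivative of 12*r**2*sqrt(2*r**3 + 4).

Let u = 2*r**3 + 4, so du = (6*r**2) dr.
Rewriting, the integral becomes 2·∫ √u du = 2·(2/3)u^(3/2).
Substituting back, u = 2*r**3 + 4.

4*(2*r**3 + 4)**(3/2)/3 + C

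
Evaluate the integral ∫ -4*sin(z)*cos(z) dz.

-2*sin(z)**2 + C

Let u = sin(z), so du = (cos(z)) dz.
Rewriting, the integral becomes -4·∫ u^1 du = -4·u^2/2.
Substituting back, u = sin(z).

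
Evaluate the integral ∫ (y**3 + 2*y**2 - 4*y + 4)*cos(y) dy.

y**3*sin(y) + 2*y**2*sin(y) + 3*y**2*cos(y) - 10*y*sin(y) + 4*y*cos(y) - 10*cos(y) + C

Use integration by parts with u = y**3 + 2*y**2 - 4*y + 4, dv = cos(y) dy, so v = sin(y).
Apply parts 3 times (tabular method): alternate signs, differentiate u down to 0, integrate dv up.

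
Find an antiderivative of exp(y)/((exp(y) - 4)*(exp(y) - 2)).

Let u = e^y, du = e^y dy.
The integral becomes ∫ du/((u-4)(u-2)); decompose into partial fractions.

log(exp(y) - 4)/2 - log(exp(y) - 2)/2 + C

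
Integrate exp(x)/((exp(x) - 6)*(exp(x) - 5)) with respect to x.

log(exp(x) - 6) - log(exp(x) - 5) + C

Let u = e^x, du = e^x dx.
The integral becomes ∫ du/((u-5)(u-6)); decompose into partial fractions.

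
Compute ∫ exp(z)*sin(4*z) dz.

Let I denote the integral. Integrate by parts with u = sin(4*z), dv = exp(z) dz, so v = exp(z): I = exp(z)*sin(4*z) − 4·∫ exp(z)*cos(4*z) dz.
Apply parts again with u = cos(4*z), dv = exp(z) dz: ∫ exp(z)*cos(4*z) dz = exp(z)*cos(4*z) + 4·I. Substituting back brings back I: I = exp(z)*sin(4*z) - 4*exp(z)*cos(4*z) − 16·I.
Solving for I: (1 + 16)·I equals the remaining terms, so I = (1/17)·(exp(z)*sin(4*z) - 4*exp(z)*cos(4*z)).

exp(z)*sin(4*z)/17 - 4*exp(z)*cos(4*z)/17 + C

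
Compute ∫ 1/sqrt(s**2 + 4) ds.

Substitute s = 2·tan(θ), so ds = 2·sec(θ)^2 dθ and the radical becomes sqrt(s**2 + 4) = 2·sec(θ) by the Pythagorean identity.
Integrate the resulting trig expression in θ, then back-substitute tan(θ) = s/2, sec(θ) = sqrt(s**2 + 4)/2 (absorbing any constant into C).

log(s + sqrt(s**2 + 4)) + C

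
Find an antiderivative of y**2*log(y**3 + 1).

y**3*log(y**3 + 1)/3 - y**3/3 + log(y**3 + 1)/3 + C

Let u = y**3 + 1, so du = (3*y**2) dy.
The integral becomes (1/3)·∫ log(u) du; integrate by parts with u′=log(u), dv′=du.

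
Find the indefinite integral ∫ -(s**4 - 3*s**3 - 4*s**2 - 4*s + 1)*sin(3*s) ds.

s**4*cos(3*s)/3 - 4*s**3*sin(3*s)/9 - s**3*cos(3*s) + s**2*sin(3*s) - 16*s**2*cos(3*s)/9 + 32*s*sin(3*s)/27 - 2*s*cos(3*s)/3 + 2*sin(3*s)/9 + 59*cos(3*s)/81 + C

Use integration by parts with u = s**4 - 3*s**3 - 4*s**2 - 4*s + 1, dv = -sin(3*s) ds, so v = cos(3*s)/3.
Apply parts 4 times (tabular method): alternate signs, differentiate u down to 0, integrate dv up.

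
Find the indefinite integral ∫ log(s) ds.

s*log(s) - s + C

Use integration by parts with u = log(s), dv = ds.
Then du = 1/s ds and v = s.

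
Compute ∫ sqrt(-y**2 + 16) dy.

Substitute y = 4·sin(θ), so dy = 4·cos(θ) dθ and the radical becomes sqrt(-y**2 + 16) = 4·cos(θ) by the Pythagorean identity.
Integrate the resulting trig expression in θ, then back-substitute θ = asin(y/4), sin(θ) = y/4, cos(θ) = sqrt(-y**2 + 16)/4 (absorbing any constant into C).

y*sqrt(-y**2 + 16)/2 + 8*asin(y/4) + C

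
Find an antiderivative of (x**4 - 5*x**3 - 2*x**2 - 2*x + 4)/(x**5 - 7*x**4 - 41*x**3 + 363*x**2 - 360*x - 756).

Factor the denominator: (x - 6)**2*(x - 3)*(x + 1)*(x + 7).
Partial-fraction decomposition: 1009/(2535*(x + 7)) - 5/(588*(x + 1)) - 37/(180*(x - 3)) + 60818/(74529*(x - 6)) + 136/(273*(x - 6)**2).
Integrate each term; A/(x−a) gives A·log|x−a|; A/(x−a)² gives −A/(x−a).

60818*log(x - 6)/74529 - 37*log(x - 3)/180 - 5*log(x + 1)/588 + 1009*log(x + 7)/2535 - 136/(273*x - 1638) + C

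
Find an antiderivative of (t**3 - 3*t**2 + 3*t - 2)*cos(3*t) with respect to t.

t**3*sin(3*t)/3 - t**2*sin(3*t) + t**2*cos(3*t)/3 + 7*t*sin(3*t)/9 - 2*t*cos(3*t)/3 - 4*sin(3*t)/9 + 7*cos(3*t)/27 + C

Use integration by parts with u = t**3 - 3*t**2 + 3*t - 2, dv = cos(3*t) dt, so v = sin(3*t)/3.
Apply parts 3 times (tabular method): alternate signs, differentiate u down to 0, integrate dv up.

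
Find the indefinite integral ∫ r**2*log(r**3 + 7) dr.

r**3*log(r**3 + 7)/3 - r**3/3 + 7*log(r**3 + 7)/3 + C

Let u = r**3 + 7, so du = (3*r**2) dr.
The integral becomes (1/3)·∫ log(u) du; integrate by parts with u′=log(u), dv′=du.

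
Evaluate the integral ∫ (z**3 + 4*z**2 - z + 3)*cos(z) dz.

z**3*sin(z) + 4*z**2*sin(z) + 3*z**2*cos(z) - 7*z*sin(z) + 8*z*cos(z) - 5*sin(z) - 7*cos(z) + C

Use integration by parts with u = z**3 + 4*z**2 - z + 3, dv = cos(z) dz, so v = sin(z).
Apply parts 3 times (tabular method): alternate signs, differentiate u down to 0, integrate dv up.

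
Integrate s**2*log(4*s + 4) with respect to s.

s**3*log(4*s + 4)/3 - s**3/9 + s**2/6 - s/3 + log(s + 1)/3 + C

Use integration by parts with u = log(4*s + 4), dv = s**2 ds.
Then du = 4/(4*s + 4) ds and v = s**3/3.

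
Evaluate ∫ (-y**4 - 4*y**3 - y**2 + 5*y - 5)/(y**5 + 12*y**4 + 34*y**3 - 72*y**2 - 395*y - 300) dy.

Factor the denominator: (y - 3)*(y + 1)*(y + 4)*(y + 5)**2.
Partial-fraction decomposition: 65/(64*(y + 5)) + 45/(8*(y + 5)**2) - 41/(21*(y + 4)) + 1/(24*(y + 1)) - 47/(448*(y - 3)).
Integrate each term; A/(y−a) gives A·log|y−a|; A/(y−a)² gives −A/(y−a).

-47*log(y - 3)/448 + log(y + 1)/24 - 41*log(y + 4)/21 + 65*log(y + 5)/64 - 45/(8*y + 40) + C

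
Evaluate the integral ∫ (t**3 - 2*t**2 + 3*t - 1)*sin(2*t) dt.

Use integration by parts with u = t**3 - 2*t**2 + 3*t - 1, dv = sin(2*t) dt, so v = -cos(2*t)/2.
Apply parts 3 times (tabular method): alternate signs, differentiate u down to 0, integrate dv up.

-t**3*cos(2*t)/2 + 3*t**2*sin(2*t)/4 + t**2*cos(2*t) - t*sin(2*t) - 3*t*cos(2*t)/4 + 3*sin(2*t)/8 + C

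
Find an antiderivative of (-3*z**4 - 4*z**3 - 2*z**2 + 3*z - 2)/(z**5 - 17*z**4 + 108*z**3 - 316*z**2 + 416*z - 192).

Factor the denominator: (z - 6)*(z - 4)**2*(z - 2)*(z - 1).
Partial-fraction decomposition: -8/(45*(z - 1)) + 21/(4*(z - 2)) + 1873/(36*(z - 4)) + 523/(6*(z - 4)**2) - 601/(10*(z - 6)).
Integrate each term; A/(z−a) gives A·log|z−a|; A/(z−a)² gives −A/(z−a).

-601*log(z - 6)/10 + 1873*log(z - 4)/36 + 21*log(z - 2)/4 - 8*log(z - 1)/45 - 523/(6*z - 24) + C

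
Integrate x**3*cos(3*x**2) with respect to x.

x**2*sin(3*x**2)/6 + cos(3*x**2)/18 + C

Let u = x², du = 2x dx; rewrite as (1/2)∫ u^1·cos(3u) du.
Now integrate by parts 1 time.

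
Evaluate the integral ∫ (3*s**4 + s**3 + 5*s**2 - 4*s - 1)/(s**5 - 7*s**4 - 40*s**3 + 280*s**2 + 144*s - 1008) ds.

7762*log(s - 7)/585 - 4259*log(s - 6)/384 + 67*log(s - 2)/640 - 67*log(s + 2)/1152 + 3875*log(s + 6)/4992 + C

Factor the denominator: (s - 7)*(s - 6)*(s - 2)*(s + 2)*(s + 6).
Partial-fraction decomposition: 3875/(4992*(s + 6)) - 67/(1152*(s + 2)) + 67/(640*(s - 2)) - 4259/(384*(s - 6)) + 7762/(585*(s - 7)).
Integrate each term: A/(s−a) contributes A·log|s−a|.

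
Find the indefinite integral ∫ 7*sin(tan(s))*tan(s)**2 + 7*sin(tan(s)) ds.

-7*cos(tan(s)) + C

Let u = tan(s), so du = (tan(s)**2 + 1) ds.
Rewriting, the integral becomes 7·∫ sin(u) du = 7·-cos(u).
Substituting back, u = tan(s).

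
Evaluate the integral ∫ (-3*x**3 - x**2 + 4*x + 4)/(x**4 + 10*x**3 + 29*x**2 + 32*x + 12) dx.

Factor the denominator: (x + 1)**2*(x + 2)*(x + 6).
Partial-fraction decomposition: -148/(25*(x + 6)) + 4/(x + 2) - 27/(25*(x + 1)) + 2/(5*(x + 1)**2).
Integrate each term; A/(x−a) gives A·log|x−a|; A/(x−a)² gives −A/(x−a).

-27*log(x + 1)/25 + 4*log(x + 2) - 148*log(x + 6)/25 - 2/(5*x + 5) + C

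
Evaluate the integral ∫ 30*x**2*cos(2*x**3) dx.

5*sin(2*x**3) + C

Let u = 2*x**3, so du = (6*x**2) dx.
Rewriting, the integral becomes 5·∫ cos(u) du = 5·sin(u).
Substituting back, u = 2*x**3.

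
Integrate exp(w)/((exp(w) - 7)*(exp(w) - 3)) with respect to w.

log(exp(w) - 7)/4 - log(exp(w) - 3)/4 + C

Let u = e^w, du = e^w dw.
The integral becomes ∫ du/((u-7)(u-3)); decompose into partial fractions.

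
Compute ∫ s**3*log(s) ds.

Use integration by parts with u = log(s), dv = s**3 ds.
Then du = 1/s ds and v = s**4/4.

s**4*log(s)/4 - s**4/16 + C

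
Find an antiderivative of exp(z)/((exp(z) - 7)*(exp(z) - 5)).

log(exp(z) - 7)/2 - log(exp(z) - 5)/2 + C

Let u = e^z, du = e^z dz.
The integral becomes ∫ du/((u-7)(u-5)); decompose into partial fractions.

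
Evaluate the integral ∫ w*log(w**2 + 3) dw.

Let u = w**2 + 3, so du = (2*w) dw.
The integral becomes (1/2)·∫ log(u) du; integrate by parts with u′=log(u), dv′=du.

w**2*log(w**2 + 3)/2 - w**2/2 + 3*log(w**2 + 3)/2 + C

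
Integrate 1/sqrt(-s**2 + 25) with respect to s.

asin(s/5) + C

Substitute s = 5·sin(θ), so ds = 5·cos(θ) dθ and the radical becomes sqrt(-s**2 + 25) = 5·cos(θ) by the Pythagorean identity.
Integrate the resulting trig expression in θ, then back-substitute θ = asin(s/5), sin(θ) = s/5, cos(θ) = sqrt(-s**2 + 25)/5 (absorbing any constant into C).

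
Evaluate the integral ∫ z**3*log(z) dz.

z**4*log(z)/4 - z**4/16 + C

Use integration by parts with u = log(z), dv = z**3 dz.
Then du = 1/z dz and v = z**4/4.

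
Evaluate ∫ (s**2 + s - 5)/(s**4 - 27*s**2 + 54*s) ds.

Factor the denominator: s*(s - 3)**2*(s + 6).
Partial-fraction decomposition: -25/(486*(s + 6)) + 35/(243*(s - 3)) + 7/(27*(s - 3)**2) - 5/(54*s).
Integrate each term; A/(s−a) gives A·log|s−a|; A/(s−a)² gives −A/(s−a).

-5*log(s)/54 + 35*log(s - 3)/243 - 25*log(s + 6)/486 - 7/(27*s - 81) + C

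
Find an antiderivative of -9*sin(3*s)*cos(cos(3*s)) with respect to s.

3*sin(cos(3*s)) + C

Let u = cos(3*s), so du = (-3*sin(3*s)) ds.
Rewriting, the integral becomes 3·∫ cos(u) du = 3·sin(u).
Substituting back, u = cos(3*s).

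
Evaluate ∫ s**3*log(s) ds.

Use integration by parts with u = log(s), dv = s**3 ds.
Then du = 1/s ds and v = s**4/4.

s**4*log(s)/4 - s**4/16 + C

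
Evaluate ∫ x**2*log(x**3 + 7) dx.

Let u = x**3 + 7, so du = (3*x**2) dx.
The integral becomes (1/3)·∫ log(u) du; integrate by parts with u′=log(u), dv′=du.

x**3*log(x**3 + 7)/3 - x**3/3 + 7*log(x**3 + 7)/3 + C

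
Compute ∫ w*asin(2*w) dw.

w**2*asin(2*w)/2 + w*sqrt(-4*w**2 + 1)/8 - asin(2*w)/16 + C

Use integration by parts with u = arcsin(2*w), dv = w dw.
Then du = 2/sqrt(-4*w**2 + 1) dw.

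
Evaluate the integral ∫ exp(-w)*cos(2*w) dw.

Let I denote the integral. Integrate by parts with u = cos(2*w), dv = exp(-w) dw, so v = -exp(-w): I = -exp(-w)*cos(2*w) − 2·∫ exp(-w)*sin(2*w) dw.
Apply parts again with u = sin(2*w), dv = exp(-w) dw: ∫ exp(-w)*sin(2*w) dw = -exp(-w)*sin(2*w) + 2·I. Substituting back brings back I: I = 2*exp(-w)*sin(2*w) - exp(-w)*cos(2*w) − 4·I.
Solving for I: (1 + 4)·I equals the remaining terms, so I = (1/5)·(2*exp(-w)*sin(2*w) - exp(-w)*cos(2*w)).

2*exp(-w)*sin(2*w)/5 - exp(-w)*cos(2*w)/5 + C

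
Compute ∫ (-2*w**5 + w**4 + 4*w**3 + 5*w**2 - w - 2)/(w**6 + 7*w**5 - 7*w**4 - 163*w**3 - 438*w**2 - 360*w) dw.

Factor the denominator: w*(w - 5)*(w + 2)*(w + 3)**2*(w + 4).
Partial-fraction decomposition: -355/(12*(w + 4)) + 14629/(576*(w + 3)) - 505/(24*(w + 3)**2) + 17/(7*(w + 2)) - 1669/(6720*(w - 5)) + 1/(180*w).
Integrate each term; A/(w−a) gives A·log|w−a|; A/(w−a)² gives −A/(w−a).

log(w)/180 - 1669*log(w - 5)/6720 + 17*log(w + 2)/7 + 14629*log(w + 3)/576 - 355*log(w + 4)/12 + 505/(24*w + 72) + C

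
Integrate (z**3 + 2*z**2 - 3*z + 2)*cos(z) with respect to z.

Use integration by parts with u = z**3 + 2*z**2 - 3*z + 2, dv = cos(z) dz, so v = sin(z).
Apply parts 3 times (tabular method): alternate signs, differentiate u down to 0, integrate dv up.

z**3*sin(z) + 2*z**2*sin(z) + 3*z**2*cos(z) - 9*z*sin(z) + 4*z*cos(z) - 2*sin(z) - 9*cos(z) + C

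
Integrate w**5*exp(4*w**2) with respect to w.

Let u = w², du = 2w dw; rewrite as (1/2)∫ u^2·exp(4u) du.
Now integrate by parts 2 times.

(8*w**4 - 4*w**2 + 1)*exp(4*w**2)/64 + C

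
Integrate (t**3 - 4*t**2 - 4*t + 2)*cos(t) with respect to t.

t**3*sin(t) - 4*t**2*sin(t) + 3*t**2*cos(t) - 10*t*sin(t) - 8*t*cos(t) + 10*sin(t) - 10*cos(t) + C

Use integration by parts with u = t**3 - 4*t**2 - 4*t + 2, dv = cos(t) dt, so v = sin(t).
Apply parts 3 times (tabular method): alternate signs, differentiate u down to 0, integrate dv up.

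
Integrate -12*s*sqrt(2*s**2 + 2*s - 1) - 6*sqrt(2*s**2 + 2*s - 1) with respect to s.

Let u = 2*s**2 + 2*s - 1, so du = (4*s + 2) ds.
Rewriting, the integral becomes -3·∫ √u du = -3·(2/3)u^(3/2).
Substituting back, u = 2*s**2 + 2*s - 1.

-2*(2*s**2 + 2*s - 1)**(3/2) + C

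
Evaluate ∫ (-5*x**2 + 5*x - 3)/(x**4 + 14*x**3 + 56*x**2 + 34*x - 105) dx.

Factor the denominator: (x - 1)*(x + 3)*(x + 5)*(x + 7).
Partial-fraction decomposition: 283/(64*(x + 7)) - 51/(8*(x + 5)) + 63/(32*(x + 3)) - 1/(64*(x - 1)).
Integrate each term: A/(x−a) contributes A·log|x−a|.

-log(x - 1)/64 + 63*log(x + 3)/32 - 51*log(x + 5)/8 + 283*log(x + 7)/64 + C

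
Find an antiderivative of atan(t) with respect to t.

t*atan(t) - log(t**2 + 1)/2 + C

Use integration by parts with u = arctan(t), dv = dt.
Then du = 1/(t**2 + 1) dt.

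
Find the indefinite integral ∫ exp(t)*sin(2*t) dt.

Let I denote the integral. Integrate by parts with u = sin(2*t), dv = exp(t) dt, so v = exp(t): I = exp(t)*sin(2*t) − 2·∫ exp(t)*cos(2*t) dt.
Apply parts again with u = cos(2*t), dv = exp(t) dt: ∫ exp(t)*cos(2*t) dt = exp(t)*cos(2*t) + 2·I. Substituting back brings back I: I = exp(t)*sin(2*t) - 2*exp(t)*cos(2*t) − 4·I.
Solving for I: (1 + 4)·I equals the remaining terms, so I = (1/5)·(exp(t)*sin(2*t) - 2*exp(t)*cos(2*t)).

exp(t)*sin(2*t)/5 - 2*exp(t)*cos(2*t)/5 + C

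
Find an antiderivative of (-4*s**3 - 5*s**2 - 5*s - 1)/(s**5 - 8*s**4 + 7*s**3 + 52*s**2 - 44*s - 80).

Factor the denominator: (s - 5)*(s - 4)*(s - 2)*(s + 1)*(s + 2).
Partial-fraction decomposition: 1/(8*(s + 2)) - 1/(30*(s + 1)) - 7/(8*(s - 2)) + 119/(20*(s - 4)) - 31/(6*(s - 5)).
Integrate each term: A/(s−a) contributes A·log|s−a|.

-31*log(s - 5)/6 + 119*log(s - 4)/20 - 7*log(s - 2)/8 - log(s + 1)/30 + log(s + 2)/8 + C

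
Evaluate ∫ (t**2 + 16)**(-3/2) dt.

t/(16*sqrt(t**2 + 16)) + C

Substitute t = 4·tan(θ), so dt = 4·sec(θ)^2 dθ and the radical becomes sqrt(t**2 + 16) = 4·sec(θ) by the Pythagorean identity.
Integrate the resulting trig expression in θ, then back-substitute tan(θ) = t/4, sec(θ) = sqrt(t**2 + 16)/4 (absorbing any constant into C).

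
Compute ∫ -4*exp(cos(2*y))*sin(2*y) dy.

2*exp(cos(2*y)) + C

Let u = cos(2*y), so du = (-2*sin(2*y)) dy.
Rewriting, the integral becomes 2·∫ e^u du = 2·e^u.
Substituting back, u = cos(2*y).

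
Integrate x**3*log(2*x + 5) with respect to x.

Use integration by parts with u = log(2*x + 5), dv = x**3 dx.
Then du = 2/(2*x + 5) dx and v = x**4/4.

x**4*log(2*x + 5)/4 - x**4/16 + 5*x**3/24 - 25*x**2/32 + 125*x/32 - 625*log(2*x + 5)/64 + C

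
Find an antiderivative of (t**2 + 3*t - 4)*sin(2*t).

Use integration by parts with u = t**2 + 3*t - 4, dv = sin(2*t) dt, so v = -cos(2*t)/2.
Apply parts 2 times (tabular method): alternate signs, differentiate u down to 0, integrate dv up.

-t**2*cos(2*t)/2 + t*sin(2*t)/2 - 3*t*cos(2*t)/2 + 3*sin(2*t)/4 + 9*cos(2*t)/4 + C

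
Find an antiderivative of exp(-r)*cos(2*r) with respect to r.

2*exp(-r)*sin(2*r)/5 - exp(-r)*cos(2*r)/5 + C

Let I denote the integral. Integrate by parts with u = cos(2*r), dv = exp(-r) dr, so v = -exp(-r): I = -exp(-r)*cos(2*r) − 2·∫ exp(-r)*sin(2*r) dr.
Apply parts again with u = sin(2*r), dv = exp(-r) dr: ∫ exp(-r)*sin(2*r) dr = -exp(-r)*sin(2*r) + 2·I. Substituting back brings back I: I = 2*exp(-r)*sin(2*r) - exp(-r)*cos(2*r) − 4·I.
Solving for I: (1 + 4)·I equals the remaining terms, so I = (1/5)·(2*exp(-r)*sin(2*r) - exp(-r)*cos(2*r)).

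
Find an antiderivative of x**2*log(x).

Use integration by parts with u = log(x), dv = x**2 dx.
Then du = 1/x dx and v = x**3/3.

x**3*log(x)/3 - x**3/9 + C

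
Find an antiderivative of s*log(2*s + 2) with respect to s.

s**2*log(2*s + 2)/2 - s**2/4 + s/2 - log(s + 1)/2 + C

Use integration by parts with u = log(2*s + 2), dv = s ds.
Then du = 2/(2*s + 2) ds and v = s**2/2.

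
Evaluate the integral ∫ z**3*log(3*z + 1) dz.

z**4*log(3*z + 1)/4 - z**4/16 + z**3/36 - z**2/72 + z/108 - log(3*z + 1)/324 + C

Use integration by parts with u = log(3*z + 1), dv = z**3 dz.
Then du = 3/(3*z + 1) dz and v = z**4/4.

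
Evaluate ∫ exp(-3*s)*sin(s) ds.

Let I denote the integral. Integrate by parts with u = sin(s), dv = exp(-3*s) ds, so v = -exp(-3*s)/3: I = -exp(-3*s)*sin(s)/3 + (1/3)·∫ exp(-3*s)*cos(s) ds.
Apply parts again with u = cos(s), dv = exp(-3*s) ds: ∫ exp(-3*s)*cos(s) ds = -exp(-3*s)*cos(s)/3 − (1/3)·I. Substituting back brings back I: I = -exp(-3*s)*sin(s)/3 - exp(-3*s)*cos(s)/9 − (1/9)·I.
Solving for I: (1 + 1/9)·I equals the remaining terms, so I = (9/10)·(-exp(-3*s)*sin(s)/3 - exp(-3*s)*cos(s)/9).

-3*exp(-3*s)*sin(s)/10 - exp(-3*s)*cos(s)/10 + C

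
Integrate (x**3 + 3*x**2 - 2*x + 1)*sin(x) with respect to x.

Use integration by parts with u = x**3 + 3*x**2 - 2*x + 1, dv = sin(x) dx, so v = -cos(x).
Apply parts 3 times (tabular method): alternate signs, differentiate u down to 0, integrate dv up.

-x**3*cos(x) + 3*x**2*sin(x) - 3*x**2*cos(x) + 6*x*sin(x) + 8*x*cos(x) - 8*sin(x) + 5*cos(x) + C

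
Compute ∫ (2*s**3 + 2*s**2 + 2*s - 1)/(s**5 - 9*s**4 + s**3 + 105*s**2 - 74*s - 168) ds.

797*log(s - 7)/1200 - 167*log(s - 4)/210 + 9*log(s - 2)/50 + log(s + 1)/80 - 43*log(s + 3)/700 + C

Factor the denominator: (s - 7)*(s - 4)*(s - 2)*(s + 1)*(s + 3).
Partial-fraction decomposition: -43/(700*(s + 3)) + 1/(80*(s + 1)) + 9/(50*(s - 2)) - 167/(210*(s - 4)) + 797/(1200*(s - 7)).
Integrate each term: A/(s−a) contributes A·log|s−a|.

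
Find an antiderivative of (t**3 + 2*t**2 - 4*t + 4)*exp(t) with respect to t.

(t**3 - t**2 - 2*t + 6)*exp(t) + C

Use integration by parts with u = t**3 + 2*t**2 - 4*t + 4, dv = exp(t) dt, so v = exp(t).
Apply parts 3 times (tabular method): alternate signs, differentiate u down to 0, integrate dv up.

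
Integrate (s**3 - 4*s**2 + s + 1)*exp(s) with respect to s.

(s**3 - 7*s**2 + 15*s - 14)*exp(s) + C

Use integration by parts with u = s**3 - 4*s**2 + s + 1, dv = exp(s) ds, so v = exp(s).
Apply parts 3 times (tabular method): alternate signs, differentiate u down to 0, integrate dv up.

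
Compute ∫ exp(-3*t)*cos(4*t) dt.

Let I denote the integral. Integrate by parts with u = cos(4*t), dv = exp(-3*t) dt, so v = -exp(-3*t)/3: I = -exp(-3*t)*cos(4*t)/3 − (4/3)·∫ exp(-3*t)*sin(4*t) dt.
Apply parts again with u = sin(4*t), dv = exp(-3*t) dt: ∫ exp(-3*t)*sin(4*t) dt = -exp(-3*t)*sin(4*t)/3 + (4/3)·I. Substituting back brings back I: I = 4*exp(-3*t)*sin(4*t)/9 - exp(-3*t)*cos(4*t)/3 − (16/9)·I.
Solving for I: (1 + 16/9)·I equals the remaining terms, so I = (9/25)·(4*exp(-3*t)*sin(4*t)/9 - exp(-3*t)*cos(4*t)/3).

4*exp(-3*t)*sin(4*t)/25 - 3*exp(-3*t)*cos(4*t)/25 + C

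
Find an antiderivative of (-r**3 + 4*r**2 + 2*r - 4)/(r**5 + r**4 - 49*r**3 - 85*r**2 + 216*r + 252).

-137*log(r - 7)/5200 - log(r - 2)/75 - log(r + 1)/240 - 53*log(r + 3)/300 + 43*log(r + 6)/195 + C

Factor the denominator: (r - 7)*(r - 2)*(r + 1)*(r + 3)*(r + 6).
Partial-fraction decomposition: 43/(195*(r + 6)) - 53/(300*(r + 3)) - 1/(240*(r + 1)) - 1/(75*(r - 2)) - 137/(5200*(r - 7)).
Integrate each term: A/(r−a) contributes A·log|r−a|.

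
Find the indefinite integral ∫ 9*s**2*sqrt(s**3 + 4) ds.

Let u = s**3 + 4, so du = (3*s**2) ds.
Rewriting, the integral becomes 3·∫ √u du = 3·(2/3)u^(3/2).
Substituting back, u = s**3 + 4.

2*(s**3 + 4)**(3/2) + C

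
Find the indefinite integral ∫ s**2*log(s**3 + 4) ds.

s**3*log(s**3 + 4)/3 - s**3/3 + 4*log(s**3 + 4)/3 + C

Let u = s**3 + 4, so du = (3*s**2) ds.
The integral becomes (1/3)·∫ log(u) du; integrate by parts with u′=log(u), dv′=du.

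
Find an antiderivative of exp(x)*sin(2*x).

Let I denote the integral. Integrate by parts with u = sin(2*x), dv = exp(x) dx, so v = exp(x): I = exp(x)*sin(2*x) − 2·∫ exp(x)*cos(2*x) dx.
Apply parts again with u = cos(2*x), dv = exp(x) dx: ∫ exp(x)*cos(2*x) dx = exp(x)*cos(2*x) + 2·I. Substituting back brings back I: I = exp(x)*sin(2*x) - 2*exp(x)*cos(2*x) − 4·I.
Solving for I: (1 + 4)·I equals the remaining terms, so I = (1/5)·(exp(x)*sin(2*x) - 2*exp(x)*cos(2*x)).

exp(x)*sin(2*x)/5 - 2*exp(x)*cos(2*x)/5 + C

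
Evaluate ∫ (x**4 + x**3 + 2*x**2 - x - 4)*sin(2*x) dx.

Use integration by parts with u = x**4 + x**3 + 2*x**2 - x - 4, dv = sin(2*x) dx, so v = -cos(2*x)/2.
Apply parts 4 times (tabular method): alternate signs, differentiate u down to 0, integrate dv up.

-x**4*cos(2*x)/2 + x**3*sin(2*x) - x**3*cos(2*x)/2 + 3*x**2*sin(2*x)/4 + x**2*cos(2*x)/2 - x*sin(2*x)/2 + 5*x*cos(2*x)/4 - 5*sin(2*x)/8 + 7*cos(2*x)/4 + C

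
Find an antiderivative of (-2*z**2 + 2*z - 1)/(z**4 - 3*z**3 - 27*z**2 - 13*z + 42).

Factor the denominator: (z - 7)*(z - 1)*(z + 2)*(z + 3).
Partial-fraction decomposition: 5/(8*(z + 3)) - 13/(27*(z + 2)) + 1/(72*(z - 1)) - 17/(108*(z - 7)).
Integrate each term: A/(z−a) contributes A·log|z−a|.

-17*log(z - 7)/108 + log(z - 1)/72 - 13*log(z + 2)/27 + 5*log(z + 3)/8 + C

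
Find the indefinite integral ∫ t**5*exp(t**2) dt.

(t**4 - 2*t**2 + 2)*exp(t**2)/2 + C

Let u = t², du = 2t dt; rewrite as (1/2)∫ u^2·exp(1u) du.
Now integrate by parts 2 times.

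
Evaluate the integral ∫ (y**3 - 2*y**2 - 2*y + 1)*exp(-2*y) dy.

(-4*y**3 + 2*y**2 + 10*y + 1)*exp(-2*y)/8 + C

Use integration by parts with u = y**3 - 2*y**2 - 2*y + 1, dv = exp(-2*y) dy, so v = -exp(-2*y)/2.
Apply parts 3 times (tabular method): alternate signs, differentiate u down to 0, integrate dv up.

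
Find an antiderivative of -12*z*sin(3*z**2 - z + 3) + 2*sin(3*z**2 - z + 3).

Let u = 3*z**2 - z + 3, so du = (6*z - 1) dz.
Rewriting, the integral becomes -2·∫ sin(u) du = -2·-cos(u).
Substituting back, u = 3*z**2 - z + 3.

2*cos(3*z**2 - z + 3) + C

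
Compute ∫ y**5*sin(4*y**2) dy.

Let u = y², du = 2y dy; rewrite as (1/2)∫ u^2·sin(4u) du.
Now integrate by parts 2 times.

-y**4*cos(4*y**2)/8 + y**2*sin(4*y**2)/16 + cos(4*y**2)/64 + C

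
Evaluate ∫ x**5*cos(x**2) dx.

x**4*sin(x**2)/2 + x**2*cos(x**2) - sin(x**2) + C

Let u = x², du = 2x dx; rewrite as (1/2)∫ u^2·cos(1u) du.
Now integrate by parts 2 times.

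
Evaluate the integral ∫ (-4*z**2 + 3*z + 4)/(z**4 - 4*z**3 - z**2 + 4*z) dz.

Factor the denominator: z*(z - 4)*(z - 1)*(z + 1).
Partial-fraction decomposition: 3/(10*(z + 1)) - 1/(2*(z - 1)) - 4/(5*(z - 4)) + 1/z.
Integrate each term: A/(z−a) contributes A·log|z−a|.

log(z) - 4*log(z - 4)/5 - log(z - 1)/2 + 3*log(z + 1)/10 + C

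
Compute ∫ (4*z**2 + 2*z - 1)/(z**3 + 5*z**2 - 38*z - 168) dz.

31*log(z - 6)/26 - 11*log(z + 4)/6 + 181*log(z + 7)/39 + C

Factor the denominator: (z - 6)*(z + 4)*(z + 7).
Partial-fraction decomposition: 181/(39*(z + 7)) - 11/(6*(z + 4)) + 31/(26*(z - 6)).
Integrate each term: A/(z−a) contributes A·log|z−a|.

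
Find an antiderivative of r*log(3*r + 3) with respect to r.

r**2*log(3*r + 3)/2 - r**2/4 + r/2 - log(r + 1)/2 + C

Use integration by parts with u = log(3*r + 3), dv = r dr.
Then du = 3/(3*r + 3) dr and v = r**2/2.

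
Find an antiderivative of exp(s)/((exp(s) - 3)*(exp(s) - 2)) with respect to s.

log(exp(s) - 3) - log(exp(s) - 2) + C

Let u = e^s, du = e^s ds.
The integral becomes ∫ du/((u-2)(u-3)); decompose into partial fractions.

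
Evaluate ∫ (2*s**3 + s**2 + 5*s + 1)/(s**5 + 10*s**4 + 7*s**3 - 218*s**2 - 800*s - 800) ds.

Factor the denominator: (s - 5)*(s + 2)*(s + 4)**2*(s + 5).
Partial-fraction decomposition: -83/(10*(s + 5)) + 2591/(324*(s + 4)) - 131/(18*(s + 4)**2) + 1/(4*(s + 2)) + 43/(810*(s - 5)).
Integrate each term; A/(s−a) gives A·log|s−a|; A/(s−a)² gives −A/(s−a).

43*log(s - 5)/810 + log(s + 2)/4 + 2591*log(s + 4)/324 - 83*log(s + 5)/10 + 131/(18*s + 72) + C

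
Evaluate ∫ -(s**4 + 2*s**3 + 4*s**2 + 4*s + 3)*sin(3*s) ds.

s**4*cos(3*s)/3 - 4*s**3*sin(3*s)/9 + 2*s**3*cos(3*s)/3 - 2*s**2*sin(3*s)/3 + 8*s**2*cos(3*s)/9 - 16*s*sin(3*s)/27 + 8*s*cos(3*s)/9 - 8*sin(3*s)/27 + 65*cos(3*s)/81 + C

Use integration by parts with u = s**4 + 2*s**3 + 4*s**2 + 4*s + 3, dv = -sin(3*s) ds, so v = cos(3*s)/3.
Apply parts 4 times (tabular method): alternate signs, differentiate u down to 0, integrate dv up.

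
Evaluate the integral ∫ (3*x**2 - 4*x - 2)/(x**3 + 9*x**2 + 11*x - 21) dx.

Factor the denominator: (x - 1)*(x + 3)*(x + 7).
Partial-fraction decomposition: 173/(32*(x + 7)) - 37/(16*(x + 3)) - 3/(32*(x - 1)).
Integrate each term: A/(x−a) contributes A·log|x−a|.

-3*log(x - 1)/32 - 37*log(x + 3)/16 + 173*log(x + 7)/32 + C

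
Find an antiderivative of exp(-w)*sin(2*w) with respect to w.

Let I denote the integral. Integrate by parts with u = sin(2*w), dv = exp(-w) dw, so v = -exp(-w): I = -exp(-w)*sin(2*w) + 2·∫ exp(-w)*cos(2*w) dw.
Apply parts again with u = cos(2*w), dv = exp(-w) dw: ∫ exp(-w)*cos(2*w) dw = -exp(-w)*cos(2*w) − 2·I. Substituting back brings back I: I = -exp(-w)*sin(2*w) - 2*exp(-w)*cos(2*w) − 4·I.
Solving for I: (1 + 4)·I equals the remaining terms, so I = (1/5)·(-exp(-w)*sin(2*w) - 2*exp(-w)*cos(2*w)).

-exp(-w)*sin(2*w)/5 - 2*exp(-w)*cos(2*w)/5 + C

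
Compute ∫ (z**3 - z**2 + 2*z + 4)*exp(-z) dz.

(-z**3 - 2*z**2 - 6*z - 10)*exp(-z) + C

Use integration by parts with u = z**3 - z**2 + 2*z + 4, dv = exp(-z) dz, so v = -exp(-z).
Apply parts 3 times (tabular method): alternate signs, differentiate u down to 0, integrate dv up.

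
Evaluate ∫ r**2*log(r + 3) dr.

Use integration by parts with u = log(r + 3), dv = r**2 dr.
Then du = 1/(r + 3) dr and v = r**3/3.

r**3*log(r + 3)/3 - r**3/9 + r**2/2 - 3*r + 9*log(r + 3) + C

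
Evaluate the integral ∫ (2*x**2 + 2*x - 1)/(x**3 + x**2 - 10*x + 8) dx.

11*log(x - 2)/6 - 3*log(x - 1)/5 + 23*log(x + 4)/30 + C

Factor the denominator: (x - 2)*(x - 1)*(x + 4).
Partial-fraction decomposition: 23/(30*(x + 4)) - 3/(5*(x - 1)) + 11/(6*(x - 2)).
Integrate each term: A/(x−a) contributes A·log|x−a|.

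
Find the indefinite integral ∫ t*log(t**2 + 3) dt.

t**2*log(t**2 + 3)/2 - t**2/2 + 3*log(t**2 + 3)/2 + C

Let u = t**2 + 3, so du = (2*t) dt.
The integral becomes (1/2)·∫ log(u) du; integrate by parts with u′=log(u), dv′=du.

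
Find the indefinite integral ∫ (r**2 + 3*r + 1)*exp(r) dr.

Use integration by parts with u = r**2 + 3*r + 1, dv = exp(r) dr, so v = exp(r).
Apply parts 2 times (tabular method): alternate signs, differentiate u down to 0, integrate dv up.

(r**2 + r)*exp(r) + C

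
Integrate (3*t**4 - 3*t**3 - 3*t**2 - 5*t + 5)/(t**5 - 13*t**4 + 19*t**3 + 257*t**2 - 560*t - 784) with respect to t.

Factor the denominator: (t - 7)**2*(t - 4)*(t + 1)*(t + 4).
Partial-fraction decomposition: 937/(2904*(t + 4)) - 13/(960*(t + 1)) + 57/(40*(t - 4)) + 9803/(7744*(t - 7)) + 1999/(88*(t - 7)**2).
Integrate each term; A/(t−a) gives A·log|t−a|; A/(t−a)² gives −A/(t−a).

9803*log(t - 7)/7744 + 57*log(t - 4)/40 - 13*log(t + 1)/960 + 937*log(t + 4)/2904 - 1999/(88*t - 616) + C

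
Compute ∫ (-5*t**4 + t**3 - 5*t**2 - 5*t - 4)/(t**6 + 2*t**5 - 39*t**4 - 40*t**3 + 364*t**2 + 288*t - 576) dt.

Factor the denominator: (t - 4)**2*(t - 1)*(t + 2)*(t + 3)*(t + 6).
Partial-fraction decomposition: 137/(168*(t + 6)) - 233/(294*(t + 3)) + 17/(72*(t + 2)) - 1/(42*(t - 1)) - 415/(1764*(t - 4)) - 22/(21*(t - 4)**2).
Integrate each term; A/(t−a) gives A·log|t−a|; A/(t−a)² gives −A/(t−a).

-415*log(t - 4)/1764 - log(t - 1)/42 + 17*log(t + 2)/72 - 233*log(t + 3)/294 + 137*log(t + 6)/168 + 22/(21*t - 84) + C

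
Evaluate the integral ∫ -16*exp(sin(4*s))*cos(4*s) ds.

-4*exp(sin(4*s)) + C

Let u = sin(4*s), so du = (4*cos(4*s)) ds.
Rewriting, the integral becomes -4·∫ e^u du = -4·e^u.
Substituting back, u = sin(4*s).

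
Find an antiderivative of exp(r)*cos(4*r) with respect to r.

Let I denote the integral. Integrate by parts with u = cos(4*r), dv = exp(r) dr, so v = exp(r): I = exp(r)*cos(4*r) + 4·∫ exp(r)*sin(4*r) dr.
Apply parts again with u = sin(4*r), dv = exp(r) dr: ∫ exp(r)*sin(4*r) dr = exp(r)*sin(4*r) − 4·I. Substituting back brings back I: I = 4*exp(r)*sin(4*r) + exp(r)*cos(4*r) − 16·I.
Solving for I: (1 + 16)·I equals the remaining terms, so I = (1/17)·(4*exp(r)*sin(4*r) + exp(r)*cos(4*r)).

4*exp(r)*sin(4*r)/17 + exp(r)*cos(4*r)/17 + C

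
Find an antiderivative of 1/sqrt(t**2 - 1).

Substitute t = sec(θ), so dt = sec(θ)*tan(θ) dθ and the radical becomes sqrt(t**2 - 1) = tan(θ) by the Pythagorean identity.
Integrate the resulting trig expression in θ, then back-substitute sec(θ) = t, tan(θ) = sqrt(t**2 - 1) (absorbing any constant into C).

log(t + sqrt(t**2 - 1)) + C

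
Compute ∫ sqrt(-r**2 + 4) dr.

r*sqrt(-r**2 + 4)/2 + 2*asin(r/2) + C

Substitute r = 2·sin(θ), so dr = 2·cos(θ) dθ and the radical becomes sqrt(-r**2 + 4) = 2·cos(θ) by the Pythagorean identity.
Integrate the resulting trig expression in θ, then back-substitute θ = asin(r/2), sin(θ) = r/2, cos(θ) = sqrt(-r**2 + 4)/2 (absorbing any constant into C).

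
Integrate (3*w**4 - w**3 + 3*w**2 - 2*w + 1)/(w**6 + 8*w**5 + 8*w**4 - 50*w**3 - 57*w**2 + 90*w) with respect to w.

Factor the denominator: w*(w - 2)*(w - 1)*(w + 3)**2*(w + 5).
Partial-fraction decomposition: -149/(60*(w + 5)) + 4273/(1800*(w + 3)) - 38/(15*(w + 3)**2) - 1/(24*(w - 1)) + 7/(50*(w - 2)) + 1/(90*w).
Integrate each term; A/(w−a) gives A·log|w−a|; A/(w−a)² gives −A/(w−a).

log(w)/90 + 7*log(w - 2)/50 - log(w - 1)/24 + 4273*log(w + 3)/1800 - 149*log(w + 5)/60 + 38/(15*w + 45) + C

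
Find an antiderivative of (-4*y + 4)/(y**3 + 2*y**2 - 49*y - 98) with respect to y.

Factor the denominator: (y - 7)*(y + 2)*(y + 7).
Partial-fraction decomposition: 16/(35*(y + 7)) - 4/(15*(y + 2)) - 4/(21*(y - 7)).
Integrate each term: A/(y−a) contributes A·log|y−a|.

-4*log(y - 7)/21 - 4*log(y + 2)/15 + 16*log(y + 7)/35 + C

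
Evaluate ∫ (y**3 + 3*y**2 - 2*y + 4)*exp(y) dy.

(y**3 - 2*y + 6)*exp(y) + C

Use integration by parts with u = y**3 + 3*y**2 - 2*y + 4, dv = exp(y) dy, so v = exp(y).
Apply parts 3 times (tabular method): alternate signs, differentiate u down to 0, integrate dv up.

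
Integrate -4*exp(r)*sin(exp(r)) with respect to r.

Let u = exp(r), so du = (exp(r)) dr.
Rewriting, the integral becomes -4·∫ sin(u) du = -4·-cos(u).
Substituting back, u = exp(r).

4*cos(exp(r)) + C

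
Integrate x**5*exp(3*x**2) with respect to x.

(9*x**4 - 6*x**2 + 2)*exp(3*x**2)/54 + C

Let u = x², du = 2x dx; rewrite as (1/2)∫ u^2·exp(3u) du.
Now integrate by parts 2 times.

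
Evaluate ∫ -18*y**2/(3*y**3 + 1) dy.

Let u = 3*y**3 + 1, so du = (9*y**2) dy.
Rewriting, the integral becomes -2·∫ 1/u du = -2·log(u).
Substituting back, u = 3*y**3 + 1.

-2*log(3*y**3 + 1) + C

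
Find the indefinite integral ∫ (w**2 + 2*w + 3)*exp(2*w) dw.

(2*w**2 + 2*w + 5)*exp(2*w)/4 + C

Use integration by parts with u = w**2 + 2*w + 3, dv = exp(2*w) dw, so v = exp(2*w)/2.
Apply parts 2 times (tabular method): alternate signs, differentiate u down to 0, integrate dv up.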